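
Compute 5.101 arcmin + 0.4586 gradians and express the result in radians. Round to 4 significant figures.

5.101 arcmin = 0.00148382 rad and 0.4586 grad = 0.00720367 rad.
0.00148382 + 0.00720367 ≈ 0.008687 rad.

0.008687 radians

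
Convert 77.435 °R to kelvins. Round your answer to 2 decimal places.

43.02 K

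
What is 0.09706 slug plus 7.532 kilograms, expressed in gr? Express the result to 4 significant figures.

0.09706 slug = 21859.7 gr and 7.532 kg = 116237 gr.
21859.7 + 116237 ≈ 138100 gr.

138100 grains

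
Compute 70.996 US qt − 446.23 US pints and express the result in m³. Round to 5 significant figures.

-0.14396 m³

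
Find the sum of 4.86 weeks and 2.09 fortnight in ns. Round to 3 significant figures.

4.86 wk = 2.93933 × 10^15 ns and 2.09 fortnight = 2.52806 × 10^15 ns.
2.93933 × 10^15 + 2.52806 × 10^15 ≈ 5.47 × 10^15 ns.

5.47 × 10^15 ns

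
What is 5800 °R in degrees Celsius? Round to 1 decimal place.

°R = (°C + 273.15) × 9/5.
Applying the formula gives 2949.1 °C.

2949.1 °C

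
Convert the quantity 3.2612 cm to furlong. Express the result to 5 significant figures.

0.00016211 furlong

1 centimeter = 4.97097 × 10^-5 furlongs.
3.2612 × 4.97097 × 10^-5 ≈ 0.00016211 furlong.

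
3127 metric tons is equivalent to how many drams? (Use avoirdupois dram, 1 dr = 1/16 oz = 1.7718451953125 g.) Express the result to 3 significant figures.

1.76e+9 drams

1 metric ton = 564383 dr.
Then 3127 × 564383 ≈ 1.76e+9 dr.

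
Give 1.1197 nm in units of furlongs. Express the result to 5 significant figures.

5.5660e-12 furlong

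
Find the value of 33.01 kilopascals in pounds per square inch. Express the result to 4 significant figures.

1 kilopascal = 0.145038 pounds per square inch.
Then 33.01 × 0.145038 ≈ 4.788 psi.

4.788 psi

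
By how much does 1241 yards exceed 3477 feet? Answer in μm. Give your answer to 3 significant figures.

7.50e+7 μm

1241 yd = 1.13477e+9 μm and 3477 ft = 1.05979e+9 μm.
1.13477e+9 − 1.05979e+9 ≈ 7.50e+7 μm.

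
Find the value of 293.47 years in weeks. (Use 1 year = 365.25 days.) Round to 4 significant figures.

1 year = 52.1786 wk.
293.47 × 52.1786 ≈ 15310 wk.

15310 wk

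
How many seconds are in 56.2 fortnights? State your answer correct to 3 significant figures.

6.80e+7 seconds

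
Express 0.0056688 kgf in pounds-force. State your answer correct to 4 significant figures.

0.01250 lbf

1 kgf = 2.20462 lbf.
So 0.0056688 × 2.20462 ≈ 0.01250 lbf.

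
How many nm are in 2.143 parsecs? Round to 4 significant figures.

1 parsec = 3.08568 × 10^25 nm.
Then 2.143 × 3.08568 × 10^25 ≈ 6.613 × 10^25 nm.

6.613 × 10^25 nanometers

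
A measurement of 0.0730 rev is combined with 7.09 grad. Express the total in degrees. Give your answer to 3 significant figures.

0.0730 rev = 26.2800 ° and 7.09 grad = 6.38100 °.
26.2800 + 6.38100 ≈ 32.7 °.

32.7 °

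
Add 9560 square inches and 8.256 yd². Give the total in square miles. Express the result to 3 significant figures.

5.05e-6 square miles

9560 in² = 2.38137e-6 mi² and 8.256 yd² = 2.66529e-6 mi².
2.38137e-6 + 2.66529e-6 ≈ 5.05e-6 mi².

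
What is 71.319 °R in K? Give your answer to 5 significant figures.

39.622 K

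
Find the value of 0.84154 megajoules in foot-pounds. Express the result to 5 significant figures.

620690 foot-pounds

1 megajoule = 737562 ft·lbf.
Then 0.84154 × 737562 ≈ 620690 ft·lbf.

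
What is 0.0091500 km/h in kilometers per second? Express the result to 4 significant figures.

2.542 × 10^-6 km/s

1 km/h = 0.000277778 kilometers per second.
0.0091500 × 0.000277778 ≈ 2.542 × 10^-6 km/s.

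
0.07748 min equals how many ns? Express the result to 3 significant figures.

4.65e+9 nanoseconds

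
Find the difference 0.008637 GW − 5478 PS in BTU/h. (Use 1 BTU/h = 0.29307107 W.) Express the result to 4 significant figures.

1.572e+7 BTU/h

0.008637 GW = 2.94707e+7 BTU/h and 5478 PS = 1.37477e+7 BTU/h.
2.94707e+7 − 1.37477e+7 ≈ 1.572e+7 BTU/h.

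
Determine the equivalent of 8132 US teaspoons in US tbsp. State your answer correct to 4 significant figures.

1 US teaspoon = 0.333333 US tbsp.
Then 8132 × 0.333333 ≈ 2711 US tbsp.

2711 US tbsp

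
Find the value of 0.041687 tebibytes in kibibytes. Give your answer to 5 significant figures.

4.4761e+7 KiB

1 tebibyte = 1.07374e+9 KiB.
Thus 0.041687 × 1.07374e+9 ≈ 4.4761e+7 KiB.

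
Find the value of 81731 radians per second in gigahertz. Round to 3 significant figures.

1.30e-5 gigahertz

1 rad/s = 1.59155e-10 GHz.
So 81731 × 1.59155e-10 ≈ 1.30e-5 GHz.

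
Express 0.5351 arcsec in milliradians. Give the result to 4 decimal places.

0.0026 mrad

1 arcsec = 0.00484814 mrad.
So 0.5351 × 0.00484814 ≈ 0.0026 mrad.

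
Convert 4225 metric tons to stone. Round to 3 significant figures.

665000 stone

1 t = 157.473 stone.
So 4225 × 157.473 ≈ 665000 st.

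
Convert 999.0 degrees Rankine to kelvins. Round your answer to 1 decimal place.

555.0 K

°R = K × 9/5.
Applying the formula gives 555.0 K.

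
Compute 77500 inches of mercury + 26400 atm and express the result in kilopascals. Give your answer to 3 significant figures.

2.94e+6 kPa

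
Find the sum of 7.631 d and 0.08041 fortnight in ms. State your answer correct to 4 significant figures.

7.566e+8 ms

7.631 d = 6.59318e+8 ms and 0.08041 fortnight = 9.72639e+7 ms.
6.59318e+8 + 9.72639e+7 ≈ 7.566e+8 ms.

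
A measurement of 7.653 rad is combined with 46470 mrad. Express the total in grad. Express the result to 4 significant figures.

7.653 rad = 487.205 grad and 46470 mrad = 2958.37 grad.
487.205 + 2958.37 ≈ 3446 grad.

3446 gradians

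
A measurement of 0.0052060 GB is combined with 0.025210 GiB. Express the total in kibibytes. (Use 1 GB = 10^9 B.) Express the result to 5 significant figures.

31519 kibibytes

0.0052060 GB = 5083.98 KiB and 0.025210 GiB = 26434.6 KiB.
5083.98 + 26434.6 ≈ 31519 KiB.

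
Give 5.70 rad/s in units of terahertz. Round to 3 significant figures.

9.07e-13 THz

1 radian per second = 1.59155e-13 terahertz.
5.70 × 1.59155e-13 ≈ 9.07e-13 THz.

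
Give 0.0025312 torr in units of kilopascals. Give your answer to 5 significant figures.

1 torr = 0.1333224 kPa.
Thus 0.0025312 × 0.1333224 ≈ 0.00033747 kPa.

0.00033747 kPa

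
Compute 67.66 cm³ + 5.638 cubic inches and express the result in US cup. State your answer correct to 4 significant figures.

67.66 cm³ = 0.285982 US cup and 5.638 in³ = 0.390511 US cup.
0.285982 + 0.390511 ≈ 0.6765 US cup.

0.6765 US cups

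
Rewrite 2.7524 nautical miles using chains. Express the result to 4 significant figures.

1 nautical mile = 92.0624 chain.
Then 2.7524 × 92.0624 ≈ 253.4 chain.

253.4 chain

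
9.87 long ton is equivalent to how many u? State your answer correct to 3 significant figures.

6.04e+30 u

1 long ton = 6.11878e+29 atomic mass units.
Thus 9.87 × 6.11878e+29 ≈ 6.04e+30 u.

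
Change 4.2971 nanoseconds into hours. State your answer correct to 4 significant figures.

1 ns = 2.77778 × 10^-13 h.
4.2971 × 2.77778 × 10^-13 ≈ 1.194 × 10^-12 h.

1.194 × 10^-12 hours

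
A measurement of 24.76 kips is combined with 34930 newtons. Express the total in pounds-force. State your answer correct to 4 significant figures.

24.76 kip = 24760.0 lbf and 34930 N = 7852.58 lbf.
24760.0 + 7852.58 ≈ 32610 lbf.

32610 lbf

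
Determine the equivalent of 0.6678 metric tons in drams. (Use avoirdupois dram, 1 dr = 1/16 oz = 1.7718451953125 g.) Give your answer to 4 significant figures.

1 t = 564383 dr.
Thus 0.6678 × 564383 ≈ 376900 dr.

376900 drams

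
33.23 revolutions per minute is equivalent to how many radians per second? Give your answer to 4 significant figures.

1 rpm = 0.104720 rad/s.
So 33.23 × 0.104720 ≈ 3.480 rad/s.

3.480 rad/s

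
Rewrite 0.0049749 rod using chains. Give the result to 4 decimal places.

0.0012 chains

1 rod = 0.250000 chain.
Then 0.0049749 × 0.250000 ≈ 0.0012 chain.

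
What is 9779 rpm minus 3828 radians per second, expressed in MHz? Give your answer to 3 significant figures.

9779 rpm = 0.000162983 MHz and 3828 rad/s = 0.000609245 MHz.
0.000162983 − 0.000609245 ≈ -0.000446 MHz.

-0.000446 MHz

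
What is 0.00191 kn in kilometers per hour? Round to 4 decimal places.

0.0035 km/h

1 kn = 1.85200 kilometers per hour.
0.00191 × 1.85200 ≈ 0.0035 km/h.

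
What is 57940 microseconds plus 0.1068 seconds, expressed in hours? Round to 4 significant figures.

57940 μs = 1.60944e-5 h and 0.1068 s = 2.96667e-5 h.
1.60944e-5 + 2.96667e-5 ≈ 4.576e-5 h.

4.576e-5 hours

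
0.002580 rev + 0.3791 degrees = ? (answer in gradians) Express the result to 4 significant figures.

1.453 grad

0.002580 rev = 1.03200 grad and 0.3791 ° = 0.421222 grad.
1.03200 + 0.421222 ≈ 1.453 grad.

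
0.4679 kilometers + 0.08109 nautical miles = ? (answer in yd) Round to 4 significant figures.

0.4679 km = 511.702 yd and 0.08109 nmi = 164.237 yd.
511.702 + 164.237 ≈ 675.9 yd.

675.9 yd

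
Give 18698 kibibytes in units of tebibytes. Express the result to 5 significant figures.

1.7414 × 10^-5 tebibytes

1 kibibyte = 9.31323 × 10^-10 tebibytes.
Then 18698 × 9.31323 × 10^-10 ≈ 1.7414 × 10^-5 TiB.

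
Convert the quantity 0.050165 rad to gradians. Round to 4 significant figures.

3.194 gradians

1 rad = 63.6620 grad.
So 0.050165 × 63.6620 ≈ 3.194 grad.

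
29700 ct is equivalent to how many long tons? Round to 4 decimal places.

0.0058 long ton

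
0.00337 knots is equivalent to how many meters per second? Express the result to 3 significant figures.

0.00173 m/s

1 knot = 0.514444 meters per second.
Thus 0.00337 × 0.514444 ≈ 0.00173 m/s.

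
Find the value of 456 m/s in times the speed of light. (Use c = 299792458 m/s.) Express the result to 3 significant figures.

1 meter per second = 3.33564 × 10^-9 times the speed of light.
So 456 × 3.33564 × 10^-9 ≈ 1.52 × 10^-6 c.

1.52 × 10^-6 c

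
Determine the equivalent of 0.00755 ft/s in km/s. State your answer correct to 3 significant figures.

2.30e-6 kilometers per second

1 foot per second = 0.000304800 kilometers per second.
Thus 0.00755 × 0.000304800 ≈ 2.30e-6 km/s.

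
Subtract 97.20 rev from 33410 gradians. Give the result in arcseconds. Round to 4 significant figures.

33410 grad = 1.08248e+8 arcsec and 97.20 rev = 1.25971e+8 arcsec.
1.08248e+8 − 1.25971e+8 ≈ -1.772e+7 arcsec.

-1.772e+7 arcsec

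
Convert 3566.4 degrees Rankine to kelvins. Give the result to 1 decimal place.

1981.3 kelvins

°R = K × 9/5.
Applying the formula gives 1981.3 K.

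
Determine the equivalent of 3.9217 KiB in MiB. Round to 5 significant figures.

0.0038298 mebibytes

1 kibibyte = 0.0009765625 mebibytes.
3.9217 × 0.0009765625 ≈ 0.0038298 MiB.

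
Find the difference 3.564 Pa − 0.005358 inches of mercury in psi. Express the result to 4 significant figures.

-0.002115 psi

3.564 Pa = 0.000516914 psi and 0.005358 inHg = 0.00263160 psi.
0.000516914 − 0.00263160 ≈ -0.002115 psi.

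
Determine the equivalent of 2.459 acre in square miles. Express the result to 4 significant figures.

0.003842 mi²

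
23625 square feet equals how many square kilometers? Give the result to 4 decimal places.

1 square foot = 9.29030e-8 square kilometers.
Then 23625 × 9.29030e-8 ≈ 0.0022 km².

0.0022 square kilometers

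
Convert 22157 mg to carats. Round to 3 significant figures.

1 mg = 0.00500000 carats.
22157 × 0.00500000 ≈ 111 ct.

111 ct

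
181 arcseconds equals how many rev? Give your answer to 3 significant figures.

0.000140 revolutions

1 arcsecond = 7.71605 × 10^-7 rev.
181 × 7.71605 × 10^-7 ≈ 0.000140 rev.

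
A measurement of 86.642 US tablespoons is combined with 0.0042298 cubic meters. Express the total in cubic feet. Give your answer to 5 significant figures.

0.19462 cubic feet

86.642 US tbsp = 0.0452436 ft³ and 0.0042298 m³ = 0.149374 ft³.
0.0452436 + 0.149374 ≈ 0.19462 ft³.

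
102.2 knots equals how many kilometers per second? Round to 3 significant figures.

0.0526 km/s

1 kn = 0.000514444 kilometers per second.
Then 102.2 × 0.000514444 ≈ 0.0526 km/s.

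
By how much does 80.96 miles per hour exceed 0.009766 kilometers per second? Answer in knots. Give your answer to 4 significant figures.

80.96 mph = 70.3523 kn and 0.009766 km/s = 18.9836 kn.
70.3523 − 18.9836 ≈ 51.37 kn.

51.37 knots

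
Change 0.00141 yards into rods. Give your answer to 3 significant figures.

1 yd = 0.181818 rod.
Thus 0.00141 × 0.181818 ≈ 0.000256 rod.

0.000256 rod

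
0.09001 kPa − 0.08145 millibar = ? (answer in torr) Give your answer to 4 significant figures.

0.09001 kPa = 0.675131 torr and 0.08145 mbar = 0.0610925 torr.
0.675131 − 0.0610925 ≈ 0.6140 torr.

0.6140 torr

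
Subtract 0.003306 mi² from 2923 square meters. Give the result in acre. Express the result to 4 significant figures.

-1.394 acre

2923 m² = 0.722289 acre and 0.003306 mi² = 2.11584 acre.
0.722289 − 2.11584 ≈ -1.394 acre.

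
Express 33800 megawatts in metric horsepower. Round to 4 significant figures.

1 megawatt = 1359.62 metric horsepower.
33800 × 1359.62 ≈ 4.596 × 10^7 PS.

4.596 × 10^7 PS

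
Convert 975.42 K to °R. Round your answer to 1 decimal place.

°R = K × 9/5.
Applying the formula gives 1755.8 °R.

1755.8 °R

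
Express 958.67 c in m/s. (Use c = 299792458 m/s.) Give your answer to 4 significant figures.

1 c = 2.99792 × 10^8 m/s.
So 958.67 × 2.99792 × 10^8 ≈ 2.874 × 10^11 m/s.

2.874 × 10^11 meters per second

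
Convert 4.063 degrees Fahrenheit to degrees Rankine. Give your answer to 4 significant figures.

463.7 °R

°R = °F + 459.67.
Applying the formula gives 463.7 °R.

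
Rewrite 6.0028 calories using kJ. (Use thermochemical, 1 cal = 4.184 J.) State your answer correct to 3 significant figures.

0.0251 kilojoules

1 cal = 0.00418400 kJ.
Then 6.0028 × 0.00418400 ≈ 0.0251 kJ.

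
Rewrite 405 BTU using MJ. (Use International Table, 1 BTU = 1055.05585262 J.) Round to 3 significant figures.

0.427 MJ

1 BTU = 0.00105506 MJ.
Thus 405 × 0.00105506 ≈ 0.427 MJ.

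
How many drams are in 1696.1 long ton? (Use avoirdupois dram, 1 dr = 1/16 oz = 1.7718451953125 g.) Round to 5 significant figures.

1 long ton = 573440 dr.
1696.1 × 573440 ≈ 9.7261e+8 dr.

9.7261e+8 dr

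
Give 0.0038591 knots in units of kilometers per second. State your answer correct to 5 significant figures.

1 knot = 0.000514444 km/s.
Then 0.0038591 × 0.000514444 ≈ 1.9853e-6 km/s.

1.9853e-6 km/s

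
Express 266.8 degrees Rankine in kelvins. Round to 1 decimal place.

148.2 K

°R = K × 9/5.
Applying the formula gives 148.2 K.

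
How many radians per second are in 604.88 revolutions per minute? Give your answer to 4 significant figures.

63.34 radians per second

1 rpm = 0.104720 rad/s.
604.88 × 0.104720 ≈ 63.34 rad/s.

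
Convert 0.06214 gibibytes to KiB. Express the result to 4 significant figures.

1 GiB = 1.04858e+6 KiB.
0.06214 × 1.04858e+6 ≈ 65160 KiB.

65160 KiB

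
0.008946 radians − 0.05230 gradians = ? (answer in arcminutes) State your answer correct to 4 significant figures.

0.008946 rad = 30.7541 arcmin and 0.05230 grad = 2.82420 arcmin.
30.7541 − 2.82420 ≈ 27.93 arcmin.

27.93 arcminutes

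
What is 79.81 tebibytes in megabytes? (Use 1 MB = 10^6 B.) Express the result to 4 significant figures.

8.775 × 10^7 MB

1 TiB = 1.09951 × 10^6 MB.
Then 79.81 × 1.09951 × 10^6 ≈ 8.775 × 10^7 MB.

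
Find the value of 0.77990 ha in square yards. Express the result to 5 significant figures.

1 hectare = 11959.9 square yards.
So 0.77990 × 11959.9 ≈ 9327.5 yd².

9327.5 square yards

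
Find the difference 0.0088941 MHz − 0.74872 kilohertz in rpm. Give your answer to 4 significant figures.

488700 revolutions per minute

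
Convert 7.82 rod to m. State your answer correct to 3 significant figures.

1 rod = 5.02920 meters.
Then 7.82 × 5.02920 ≈ 39.3 m.

39.3 meters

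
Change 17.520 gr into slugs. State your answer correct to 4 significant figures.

7.779e-5 slugs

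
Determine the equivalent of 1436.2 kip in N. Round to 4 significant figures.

1 kip = 4448.22 N.
1436.2 × 4448.22 ≈ 6.389e+6 N.

6.389e+6 N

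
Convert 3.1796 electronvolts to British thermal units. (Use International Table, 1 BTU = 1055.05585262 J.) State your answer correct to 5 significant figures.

4.8284 × 10^-22 BTU

1 eV = 1.51857 × 10^-22 BTU.
Thus 3.1796 × 1.51857 × 10^-22 ≈ 4.8284 × 10^-22 BTU.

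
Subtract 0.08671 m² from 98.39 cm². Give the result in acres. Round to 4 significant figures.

-1.900 × 10^-5 acres

98.39 cm² = 2.43127 × 10^-6 acre and 0.08671 m² = 2.14265 × 10^-5 acre.
2.43127 × 10^-6 − 2.14265 × 10^-5 ≈ -1.900 × 10^-5 acre.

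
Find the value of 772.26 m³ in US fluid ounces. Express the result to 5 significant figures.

1 m³ = 33814.0 US fl oz.
Thus 772.26 × 33814.0 ≈ 2.6113e+7 US fl oz.

2.6113e+7 US fl oz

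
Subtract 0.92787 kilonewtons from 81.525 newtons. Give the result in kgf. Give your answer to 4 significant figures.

-86.30 kilograms-force

81.525 N = 8.31324 kgf and 0.92787 kN = 94.6164 kgf.
8.31324 − 94.6164 ≈ -86.30 kgf.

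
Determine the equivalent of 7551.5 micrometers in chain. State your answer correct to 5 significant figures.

1 μm = 4.97097e-8 chains.
So 7551.5 × 4.97097e-8 ≈ 0.00037538 chain.

0.00037538 chain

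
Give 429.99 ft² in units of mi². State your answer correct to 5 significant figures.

1.5424e-5 mi²

1 ft² = 3.58701e-8 square miles.
Thus 429.99 × 3.58701e-8 ≈ 1.5424e-5 mi².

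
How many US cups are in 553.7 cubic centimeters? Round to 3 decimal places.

1 cubic centimeter = 0.00422675 US cup.
Then 553.7 × 0.00422675 ≈ 2.340 US cup.

2.340 US cups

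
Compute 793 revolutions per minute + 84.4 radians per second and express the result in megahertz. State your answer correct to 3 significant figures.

2.66e-5 megahertz

793 rpm = 1.32167e-5 MHz and 84.4 rad/s = 1.34327e-5 MHz.
1.32167e-5 + 1.34327e-5 ≈ 2.66e-5 MHz.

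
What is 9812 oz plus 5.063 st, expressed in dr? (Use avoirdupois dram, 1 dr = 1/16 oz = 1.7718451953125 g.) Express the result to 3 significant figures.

175000 dr

9812 oz = 156992 dr and 5.063 st = 18145.8 dr.
156992 + 18145.8 ≈ 175000 dr.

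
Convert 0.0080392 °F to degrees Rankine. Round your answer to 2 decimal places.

459.68 °R

°R = °F + 459.67.
Applying the formula gives 459.68 °R.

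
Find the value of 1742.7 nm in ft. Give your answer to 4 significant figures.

5.718e-6 feet

1 nm = 3.28084e-9 ft.
Then 1742.7 × 3.28084e-9 ≈ 5.718e-6 ft.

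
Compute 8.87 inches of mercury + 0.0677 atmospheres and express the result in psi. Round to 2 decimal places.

5.35 psi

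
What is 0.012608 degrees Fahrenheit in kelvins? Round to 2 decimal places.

255.38 kelvins

K = (°F + 459.67) × 5/9.
Applying the formula gives 255.38 K.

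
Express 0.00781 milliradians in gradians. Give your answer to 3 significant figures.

0.000497 gradians

1 milliradian = 0.0636620 gradians.
So 0.00781 × 0.0636620 ≈ 0.000497 grad.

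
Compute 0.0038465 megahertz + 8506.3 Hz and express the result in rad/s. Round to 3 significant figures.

77600 rad/s

0.0038465 MHz = 24168.3 rad/s and 8506.3 Hz = 53446.7 rad/s.
24168.3 + 53446.7 ≈ 77600 rad/s.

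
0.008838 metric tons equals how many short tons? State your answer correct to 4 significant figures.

0.009742 short ton

1 t = 1.10231 short tons.
Thus 0.008838 × 1.10231 ≈ 0.009742 short ton.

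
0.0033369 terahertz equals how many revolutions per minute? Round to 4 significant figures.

2.002e+11 revolutions per minute

1 THz = 6.00000e+13 revolutions per minute.
Thus 0.0033369 × 6.00000e+13 ≈ 2.002e+11 rpm.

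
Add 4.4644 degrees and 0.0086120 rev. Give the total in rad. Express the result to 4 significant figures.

4.4644 ° = 0.0779185 rad and 0.0086120 rev = 0.0541108 rad.
0.0779185 + 0.0541108 ≈ 0.1320 rad.

0.1320 rad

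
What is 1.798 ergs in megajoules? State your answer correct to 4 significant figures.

1 erg = 1.00000 × 10^-13 MJ.
Then 1.798 × 1.00000 × 10^-13 ≈ 1.798 × 10^-13 MJ.

1.798 × 10^-13 megajoules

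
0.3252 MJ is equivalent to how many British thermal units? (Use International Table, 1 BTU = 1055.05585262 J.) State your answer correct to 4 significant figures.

1 megajoule = 947.817 British thermal units.
So 0.3252 × 947.817 ≈ 308.2 BTU.

308.2 British thermal units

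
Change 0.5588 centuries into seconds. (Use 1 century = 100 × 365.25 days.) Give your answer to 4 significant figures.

1 century = 3.15576e+9 seconds.
So 0.5588 × 3.15576e+9 ≈ 1.763e+9 s.

1.763e+9 s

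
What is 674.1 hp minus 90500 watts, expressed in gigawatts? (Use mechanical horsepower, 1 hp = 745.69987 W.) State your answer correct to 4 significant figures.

674.1 hp = 0.000502676 GW and 90500 W = 9.05000 × 10^-5 GW.
0.000502676 − 9.05000 × 10^-5 ≈ 0.0004122 GW.

0.0004122 gigawatts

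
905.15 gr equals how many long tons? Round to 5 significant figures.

1 gr = 6.37755e-8 long tons.
905.15 × 6.37755e-8 ≈ 5.7726e-5 long ton.

5.7726e-5 long tons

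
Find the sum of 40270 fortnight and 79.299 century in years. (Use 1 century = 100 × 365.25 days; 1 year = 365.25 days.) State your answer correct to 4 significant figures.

40270 fortnight = 1543.55 yr and 79.299 century = 7929.90 yr.
1543.55 + 7929.90 ≈ 9473 yr.

9473 years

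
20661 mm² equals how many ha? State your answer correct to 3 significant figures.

1 square millimeter = 1.00000 × 10^-10 ha.
Then 20661 × 1.00000 × 10^-10 ≈ 2.07 × 10^-6 ha.

2.07 × 10^-6 ha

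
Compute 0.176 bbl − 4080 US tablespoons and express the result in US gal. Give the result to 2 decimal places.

-8.55 US gal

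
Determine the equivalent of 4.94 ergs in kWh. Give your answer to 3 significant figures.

1.37e-13 kWh

1 erg = 2.77778e-14 kilowatt-hours.
Then 4.94 × 2.77778e-14 ≈ 1.37e-13 kWh.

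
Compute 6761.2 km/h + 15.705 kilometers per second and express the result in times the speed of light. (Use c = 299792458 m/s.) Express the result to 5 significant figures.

6761.2 km/h = 6.26470 × 10^-6 c and 15.705 km/s = 5.23862 × 10^-5 c.
6.26470 × 10^-6 + 5.23862 × 10^-5 ≈ 5.8651 × 10^-5 c.

5.8651 × 10^-5 c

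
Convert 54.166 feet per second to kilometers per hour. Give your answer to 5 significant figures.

59.435 km/h

1 foot per second = 1.09728 km/h.
Then 54.166 × 1.09728 ≈ 59.435 km/h.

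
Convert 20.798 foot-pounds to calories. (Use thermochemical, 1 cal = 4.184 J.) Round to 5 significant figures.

6.7396 cal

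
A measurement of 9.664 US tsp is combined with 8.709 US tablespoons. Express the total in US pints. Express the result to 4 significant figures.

0.3728 US pints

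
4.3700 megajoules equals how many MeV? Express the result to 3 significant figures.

1 MJ = 6.24151e+18 megaelectronvolts.
Thus 4.3700 × 6.24151e+18 ≈ 2.73e+19 MeV.

2.73e+19 megaelectronvolts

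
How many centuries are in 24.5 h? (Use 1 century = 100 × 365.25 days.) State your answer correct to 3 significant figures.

1 h = 1.14077 × 10^-6 century.
So 24.5 × 1.14077 × 10^-6 ≈ 2.79 × 10^-5 century.

2.79 × 10^-5 century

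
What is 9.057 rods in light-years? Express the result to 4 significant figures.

1 rod = 5.31587e-16 ly.
Then 9.057 × 5.31587e-16 ≈ 4.815e-15 ly.

4.815e-15 ly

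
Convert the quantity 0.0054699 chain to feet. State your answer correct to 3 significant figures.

0.361 ft

1 chain = 66.0000 feet.
0.0054699 × 66.0000 ≈ 0.361 ft.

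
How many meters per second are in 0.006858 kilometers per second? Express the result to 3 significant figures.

6.86 meters per second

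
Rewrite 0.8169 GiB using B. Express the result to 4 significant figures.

8.771 × 10^8 B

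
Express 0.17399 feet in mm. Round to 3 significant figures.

53.0 millimeters

1 ft = 304.800 mm.
Thus 0.17399 × 304.800 ≈ 53.0 mm.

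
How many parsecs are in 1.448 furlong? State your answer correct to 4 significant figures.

9.440 × 10^-15 pc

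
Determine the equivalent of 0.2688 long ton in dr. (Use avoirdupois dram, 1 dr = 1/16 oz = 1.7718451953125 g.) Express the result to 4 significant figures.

154100 dr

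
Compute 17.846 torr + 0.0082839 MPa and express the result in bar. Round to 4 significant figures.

0.1066 bar

17.846 torr = 0.0237927 bar and 0.0082839 MPa = 0.0828390 bar.
0.0237927 + 0.0828390 ≈ 0.1066 bar.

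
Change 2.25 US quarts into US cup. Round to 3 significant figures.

9.00 US cup

1 US qt = 4.00000 US cup.
Thus 2.25 × 4.00000 ≈ 9.00 US cup.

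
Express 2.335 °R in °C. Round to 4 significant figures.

-271.9 °C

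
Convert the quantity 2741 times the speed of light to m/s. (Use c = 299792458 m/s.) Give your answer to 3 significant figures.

1 c = 2.99792e+8 meters per second.
So 2741 × 2.99792e+8 ≈ 8.22e+11 m/s.

8.22e+11 meters per second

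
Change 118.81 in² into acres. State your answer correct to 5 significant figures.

1.8941e-5 acre

1 square inch = 1.59423e-7 acres.
Thus 118.81 × 1.59423e-7 ≈ 1.8941e-5 acre.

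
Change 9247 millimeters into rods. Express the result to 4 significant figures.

1 mm = 0.000198839 rods.
So 9247 × 0.000198839 ≈ 1.839 rod.

1.839 rod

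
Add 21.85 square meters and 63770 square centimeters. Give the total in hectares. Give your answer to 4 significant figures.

0.002823 hectares

21.85 m² = 0.00218500 ha and 63770 cm² = 0.000637700 ha.
0.00218500 + 0.000637700 ≈ 0.002823 ha.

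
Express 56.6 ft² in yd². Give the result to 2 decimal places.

6.29 yd²

1 ft² = 0.111111 yd².
So 56.6 × 0.111111 ≈ 6.29 yd².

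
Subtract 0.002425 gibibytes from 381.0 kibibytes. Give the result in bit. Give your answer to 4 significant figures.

381.0 KiB = 3.12115 × 10^6 bit and 0.002425 GiB = 2.08306 × 10^7 bit.
3.12115 × 10^6 − 2.08306 × 10^7 ≈ -1.771 × 10^7 bit.

-1.771 × 10^7 bits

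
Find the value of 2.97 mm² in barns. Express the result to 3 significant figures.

2.97e+22 barn

1 mm² = 1.00000e+22 barns.
Then 2.97 × 1.00000e+22 ≈ 2.97e+22 barn.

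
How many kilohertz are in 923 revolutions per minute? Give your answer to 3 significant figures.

1 revolution per minute = 1.66667 × 10^-5 kHz.
Then 923 × 1.66667 × 10^-5 ≈ 0.0154 kHz.

0.0154 kHz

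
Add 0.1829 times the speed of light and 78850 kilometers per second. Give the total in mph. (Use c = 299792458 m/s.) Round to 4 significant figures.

0.1829 c = 1.22656 × 10^8 mph and 78850 km/s = 1.76382 × 10^8 mph.
1.22656 × 10^8 + 1.76382 × 10^8 ≈ 2.990 × 10^8 mph.

2.990 × 10^8 miles per hour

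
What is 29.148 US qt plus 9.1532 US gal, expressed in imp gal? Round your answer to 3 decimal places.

29.148 US qt = 6.06770 imp gal and 9.1532 US gal = 7.62163 imp gal.
6.06770 + 7.62163 ≈ 13.689 imp gal.

13.689 imp gal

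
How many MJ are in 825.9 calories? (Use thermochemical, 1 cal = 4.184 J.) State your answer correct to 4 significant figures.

0.003456 MJ

1 cal = 4.18400 × 10^-6 MJ.
Thus 825.9 × 4.18400 × 10^-6 ≈ 0.003456 MJ.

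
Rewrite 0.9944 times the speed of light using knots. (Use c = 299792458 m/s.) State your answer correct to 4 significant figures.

1 speed of light = 5.82750e+8 knots.
0.9944 × 5.82750e+8 ≈ 5.795e+8 kn.

5.795e+8 knots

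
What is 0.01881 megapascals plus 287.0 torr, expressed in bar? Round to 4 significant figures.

0.5707 bar

0.01881 MPa = 0.188100 bar and 287.0 torr = 0.382635 bar.
0.188100 + 0.382635 ≈ 0.5707 bar.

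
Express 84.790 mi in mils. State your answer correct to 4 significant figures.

5.372 × 10^9 mil

1 mile = 6.33600 × 10^7 mil.
So 84.790 × 6.33600 × 10^7 ≈ 5.372 × 10^9 mil.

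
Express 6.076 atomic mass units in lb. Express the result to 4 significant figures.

2.224 × 10^-26 pounds

1 u = 3.66086 × 10^-27 lb.
So 6.076 × 3.66086 × 10^-27 ≈ 2.224 × 10^-26 lb.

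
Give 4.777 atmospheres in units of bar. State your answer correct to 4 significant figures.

1 atm = 1.01325 bar.
So 4.777 × 1.01325 ≈ 4.840 bar.

4.840 bar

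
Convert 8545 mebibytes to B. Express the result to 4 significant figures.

8.960e+9 bytes

1 MiB = 1.04858e+6 bytes.
Thus 8545 × 1.04858e+6 ≈ 8.960e+9 B.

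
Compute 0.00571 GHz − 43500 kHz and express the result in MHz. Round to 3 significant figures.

-37.8 megahertz

0.00571 GHz = 5.71000 MHz and 43500 kHz = 43.5000 MHz.
5.71000 − 43.5000 ≈ -37.8 MHz.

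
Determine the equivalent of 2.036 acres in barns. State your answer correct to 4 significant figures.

8.239 × 10^31 barn

1 acre = 4.04686 × 10^31 barn.
So 2.036 × 4.04686 × 10^31 ≈ 8.239 × 10^31 barn.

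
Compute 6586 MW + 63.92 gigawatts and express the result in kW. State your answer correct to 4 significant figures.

7.051 × 10^7 kW

6586 MW = 6.58600 × 10^6 kW and 63.92 GW = 6.39200 × 10^7 kW.
6.58600 × 10^6 + 6.39200 × 10^7 ≈ 7.051 × 10^7 kW.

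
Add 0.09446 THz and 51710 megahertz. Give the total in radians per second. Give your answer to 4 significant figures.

9.184e+11 rad/s

0.09446 THz = 5.93510e+11 rad/s and 51710 MHz = 3.24904e+11 rad/s.
5.93510e+11 + 3.24904e+11 ≈ 9.184e+11 rad/s.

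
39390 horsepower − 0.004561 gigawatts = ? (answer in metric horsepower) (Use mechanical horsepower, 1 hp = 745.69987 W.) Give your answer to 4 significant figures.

39390 hp = 39936.3 PS and 0.004561 GW = 6201.23 PS.
39936.3 − 6201.23 ≈ 33740 PS.

33740 metric horsepower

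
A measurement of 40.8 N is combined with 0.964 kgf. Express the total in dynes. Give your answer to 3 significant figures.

40.8 N = 4.08000 × 10^6 dyn and 0.964 kgf = 945361 dyn.
4.08000 × 10^6 + 945361 ≈ 5.03 × 10^6 dyn.

5.03 × 10^6 dyn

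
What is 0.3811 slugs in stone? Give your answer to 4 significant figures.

1 slug = 2.29815 stone.
Thus 0.3811 × 2.29815 ≈ 0.8758 st.

0.8758 stone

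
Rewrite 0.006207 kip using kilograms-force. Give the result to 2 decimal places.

2.82 kilograms-force

1 kip = 453.592 kgf.
0.006207 × 453.592 ≈ 2.82 kgf.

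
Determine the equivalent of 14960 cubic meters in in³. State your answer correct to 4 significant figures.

9.129e+8 in³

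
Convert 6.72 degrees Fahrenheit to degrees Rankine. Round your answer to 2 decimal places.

°R = °F + 459.67.
Applying the formula gives 466.39 °R.

466.39 degrees Rankine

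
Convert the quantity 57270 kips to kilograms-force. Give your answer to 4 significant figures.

1 kip = 453.592 kilograms-force.
Thus 57270 × 453.592 ≈ 2.598e+7 kgf.

2.598e+7 kgf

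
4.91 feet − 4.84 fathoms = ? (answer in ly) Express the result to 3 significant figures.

-7.77 × 10^-16 ly

4.91 ft = 1.58187 × 10^-16 ly and 4.84 fathom = 9.35593 × 10^-16 ly.
1.58187 × 10^-16 − 9.35593 × 10^-16 ≈ -7.77 × 10^-16 ly.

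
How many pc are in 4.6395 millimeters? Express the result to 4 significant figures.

1.504 × 10^-19 pc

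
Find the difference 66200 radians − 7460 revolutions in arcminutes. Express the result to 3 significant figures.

66200 rad = 2.27579e+8 arcmin and 7460 rev = 1.61136e+8 arcmin.
2.27579e+8 − 1.61136e+8 ≈ 6.64e+7 arcmin.

6.64e+7 arcminutes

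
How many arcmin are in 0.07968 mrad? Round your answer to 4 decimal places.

1 mrad = 3.43775 arcminutes.
Then 0.07968 × 3.43775 ≈ 0.2739 arcmin.

0.2739 arcminutes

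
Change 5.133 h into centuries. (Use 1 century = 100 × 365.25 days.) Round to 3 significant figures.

5.86 × 10^-6 centuries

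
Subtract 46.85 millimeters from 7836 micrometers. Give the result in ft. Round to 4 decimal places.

-0.1280 ft

7836 μm = 0.0257087 ft and 46.85 mm = 0.153707 ft.
0.0257087 − 0.153707 ≈ -0.1280 ft.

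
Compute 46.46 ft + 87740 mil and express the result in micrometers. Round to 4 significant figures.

46.46 ft = 1.41610e+7 μm and 87740 mil = 2.22860e+6 μm.
1.41610e+7 + 2.22860e+6 ≈ 1.639e+7 μm.

1.639e+7 μm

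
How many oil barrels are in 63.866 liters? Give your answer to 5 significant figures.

1 L = 0.00628981 oil barrels.
Then 63.866 × 0.00628981 ≈ 0.40171 bbl.

0.40171 bbl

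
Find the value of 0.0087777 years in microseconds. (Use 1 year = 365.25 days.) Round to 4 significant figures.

1 yr = 3.15576e+13 μs.
So 0.0087777 × 3.15576e+13 ≈ 2.770e+11 μs.

2.770e+11 μs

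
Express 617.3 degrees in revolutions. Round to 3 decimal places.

1.715 revolutions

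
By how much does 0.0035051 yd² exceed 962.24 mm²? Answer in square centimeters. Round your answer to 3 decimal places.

0.0035051 yd² = 29.3071 cm² and 962.24 mm² = 9.62240 cm².
29.3071 − 9.62240 ≈ 19.685 cm².

19.685 square centimeters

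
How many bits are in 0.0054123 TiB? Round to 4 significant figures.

4.761e+10 bits

1 TiB = 8.79609e+12 bits.
So 0.0054123 × 8.79609e+12 ≈ 4.761e+10 bit.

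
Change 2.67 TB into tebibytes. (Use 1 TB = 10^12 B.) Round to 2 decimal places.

2.43 TiB

1 terabyte = 0.909495 tebibytes.
Then 2.67 × 0.909495 ≈ 2.43 TiB.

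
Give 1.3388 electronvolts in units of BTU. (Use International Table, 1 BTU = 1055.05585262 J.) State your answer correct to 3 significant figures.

2.03 × 10^-22 BTU

1 electronvolt = 1.51857 × 10^-22 British thermal units.
1.3388 × 1.51857 × 10^-22 ≈ 2.03 × 10^-22 BTU.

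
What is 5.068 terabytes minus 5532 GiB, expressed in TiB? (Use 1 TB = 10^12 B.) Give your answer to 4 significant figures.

-0.7930 tebibytes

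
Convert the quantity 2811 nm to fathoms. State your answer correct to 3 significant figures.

1 nanometer = 5.46807e-10 fathoms.
So 2811 × 5.46807e-10 ≈ 1.54e-6 fathom.

1.54e-6 fathom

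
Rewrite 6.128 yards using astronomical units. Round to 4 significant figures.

3.746e-11 au

1 yd = 6.11239e-12 au.
Thus 6.128 × 6.11239e-12 ≈ 3.746e-11 au.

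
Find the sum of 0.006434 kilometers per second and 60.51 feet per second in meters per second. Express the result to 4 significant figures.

0.006434 km/s = 6.43400 m/s and 60.51 ft/s = 18.4434 m/s.
6.43400 + 18.4434 ≈ 24.88 m/s.

24.88 m/s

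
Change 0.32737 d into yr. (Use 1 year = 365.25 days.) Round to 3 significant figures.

1 d = 0.00273785 yr.
Then 0.32737 × 0.00273785 ≈ 0.000896 yr.

0.000896 yr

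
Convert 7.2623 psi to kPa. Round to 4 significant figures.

50.07 kPa

1 pound per square inch = 6.89476 kPa.
7.2623 × 6.89476 ≈ 50.07 kPa.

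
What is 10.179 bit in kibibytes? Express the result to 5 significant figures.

0.0012426 KiB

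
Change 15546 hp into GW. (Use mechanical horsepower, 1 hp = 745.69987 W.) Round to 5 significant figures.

0.011593 GW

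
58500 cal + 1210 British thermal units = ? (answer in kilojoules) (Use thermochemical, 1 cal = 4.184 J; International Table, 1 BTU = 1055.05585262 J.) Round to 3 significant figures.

58500 cal = 244.764 kJ and 1210 BTU = 1276.62 kJ.
244.764 + 1276.62 ≈ 1520 kJ.

1520 kJ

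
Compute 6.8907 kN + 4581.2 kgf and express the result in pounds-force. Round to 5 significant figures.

11649 pounds-force

6.8907 kN = 1549.09 lbf and 4581.2 kgf = 10099.8 lbf.
1549.09 + 10099.8 ≈ 11649 lbf.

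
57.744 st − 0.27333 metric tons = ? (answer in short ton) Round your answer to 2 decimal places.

0.10 short ton

57.744 st = 0.404208 short ton and 0.27333 t = 0.301295 short ton.
0.404208 − 0.301295 ≈ 0.10 short ton.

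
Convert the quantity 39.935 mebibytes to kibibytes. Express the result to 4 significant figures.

40890 kibibytes

1 mebibyte = 1024.00 KiB.
Thus 39.935 × 1024.00 ≈ 40890 KiB.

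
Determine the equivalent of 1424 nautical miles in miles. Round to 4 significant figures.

1639 mi

1 nmi = 1.15078 miles.
1424 × 1.15078 ≈ 1639 mi.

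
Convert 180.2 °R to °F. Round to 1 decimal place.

°R = °F + 459.67.
Applying the formula gives -279.5 °F.

-279.5 °F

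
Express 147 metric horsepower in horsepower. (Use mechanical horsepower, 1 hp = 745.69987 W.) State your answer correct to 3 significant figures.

145 hp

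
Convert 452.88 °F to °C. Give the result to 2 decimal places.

233.82 °C

°F = °C × 9/5 + 32.
Applying the formula gives 233.82 °C.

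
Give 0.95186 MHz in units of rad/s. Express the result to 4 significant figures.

5.981 × 10^6 radians per second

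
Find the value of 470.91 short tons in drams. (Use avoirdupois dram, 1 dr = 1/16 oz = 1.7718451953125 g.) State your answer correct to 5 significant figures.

2.4111 × 10^8 dr

1 short ton = 512000 drams.
So 470.91 × 512000 ≈ 2.4111 × 10^8 dr.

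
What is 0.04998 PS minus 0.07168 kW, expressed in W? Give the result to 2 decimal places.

0.04998 PS = 36.7602 W and 0.07168 kW = 71.6800 W.
36.7602 − 71.6800 ≈ -34.92 W.

-34.92 watts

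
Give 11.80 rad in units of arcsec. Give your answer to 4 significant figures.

1 radian = 206265 arcsec.
11.80 × 206265 ≈ 2.434e+6 arcsec.

2.434e+6 arcsec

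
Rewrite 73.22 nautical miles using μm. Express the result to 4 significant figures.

1 nmi = 1.85200e+9 μm.
73.22 × 1.85200e+9 ≈ 1.356e+11 μm.

1.356e+11 μm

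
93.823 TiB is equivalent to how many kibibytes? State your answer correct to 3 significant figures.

1.01 × 10^11 KiB

1 tebibyte = 1.07374 × 10^9 kibibytes.
93.823 × 1.07374 × 10^9 ≈ 1.01 × 10^11 KiB.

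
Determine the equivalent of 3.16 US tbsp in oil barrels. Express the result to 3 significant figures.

0.000294 bbl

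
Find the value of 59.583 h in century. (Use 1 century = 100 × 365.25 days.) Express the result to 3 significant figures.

1 hour = 1.14077e-6 centuries.
So 59.583 × 1.14077e-6 ≈ 6.80e-5 century.

6.80e-5 century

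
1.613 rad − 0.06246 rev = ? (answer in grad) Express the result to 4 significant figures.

1.613 rad = 102.687 grad and 0.06246 rev = 24.9840 grad.
102.687 − 24.9840 ≈ 77.70 grad.

77.70 grad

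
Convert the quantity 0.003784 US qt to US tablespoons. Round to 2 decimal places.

0.24 US tbsp

1 US qt = 64.0000 US tbsp.
So 0.003784 × 64.0000 ≈ 0.24 US tbsp.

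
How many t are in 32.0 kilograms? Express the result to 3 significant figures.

1 kg = 0.00100000 metric tons.
Thus 32.0 × 0.00100000 ≈ 0.0320 t.

0.0320 metric tons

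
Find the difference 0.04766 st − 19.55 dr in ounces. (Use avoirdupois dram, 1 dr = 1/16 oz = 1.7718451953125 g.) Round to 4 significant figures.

9.454 oz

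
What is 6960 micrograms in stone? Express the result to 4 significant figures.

1.096 × 10^-6 st

1 μg = 1.57473 × 10^-10 st.
So 6960 × 1.57473 × 10^-10 ≈ 1.096 × 10^-6 st.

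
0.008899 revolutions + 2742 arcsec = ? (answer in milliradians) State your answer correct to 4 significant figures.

69.21 milliradians

0.008899 rev = 55.9141 mrad and 2742 arcsec = 13.2936 mrad.
55.9141 + 13.2936 ≈ 69.21 mrad.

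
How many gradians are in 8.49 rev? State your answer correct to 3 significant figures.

1 revolution = 400.000 gradians.
So 8.49 × 400.000 ≈ 3400 grad.

3400 grad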